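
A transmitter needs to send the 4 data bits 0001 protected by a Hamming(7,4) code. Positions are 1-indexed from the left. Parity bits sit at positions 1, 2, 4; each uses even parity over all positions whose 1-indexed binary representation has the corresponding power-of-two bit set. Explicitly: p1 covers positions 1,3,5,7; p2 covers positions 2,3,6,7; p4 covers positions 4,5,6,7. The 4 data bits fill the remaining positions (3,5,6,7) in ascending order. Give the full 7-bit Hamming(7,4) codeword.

1101001

Place data bits at non-power-of-two positions: b3=0, b5=0, b6=0, b7=1.
p1 = XOR of data positions {3,5,7} = 0⊕0⊕1 = 1
p2 = XOR of data positions {3,6,7} = 0⊕0⊕1 = 1
p4 = XOR of data positions {5,6,7} = 0⊕0⊕1 = 1
Codeword b1..b7 = 1101001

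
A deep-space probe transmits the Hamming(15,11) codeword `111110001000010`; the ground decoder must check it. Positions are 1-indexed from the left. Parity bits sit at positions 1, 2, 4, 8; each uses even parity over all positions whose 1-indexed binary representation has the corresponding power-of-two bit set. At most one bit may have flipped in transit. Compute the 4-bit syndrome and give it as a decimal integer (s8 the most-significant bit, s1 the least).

6

s1: b1⊕b3⊕b5⊕b7⊕b9⊕b11⊕b13⊕b15 = 1⊕1⊕1⊕0⊕1⊕0⊕0⊕0 = 0
s2: b2⊕b3⊕b6⊕b7⊕b10⊕b11⊕b14⊕b15 = 1⊕1⊕0⊕0⊕0⊕0⊕1⊕0 = 1
s4: b4⊕b5⊕b6⊕b7⊕b12⊕b13⊕b14⊕b15 = 1⊕1⊕0⊕0⊕0⊕0⊕1⊕0 = 1
s8: b8⊕b9⊕b10⊕b11⊕b12⊕b13⊕b14⊕b15 = 0⊕1⊕0⊕0⊕0⊕0⊕1⊕0 = 0
Syndrome (s8...s1) = 0110 → position 6.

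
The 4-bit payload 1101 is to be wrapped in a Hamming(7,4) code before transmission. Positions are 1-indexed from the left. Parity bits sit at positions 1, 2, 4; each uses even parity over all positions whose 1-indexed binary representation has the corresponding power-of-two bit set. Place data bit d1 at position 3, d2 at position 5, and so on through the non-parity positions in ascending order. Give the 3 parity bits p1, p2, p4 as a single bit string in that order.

100

Place data bits at non-power-of-two positions: b3=1, b5=1, b6=0, b7=1.
p1 = XOR of data positions {3,5,7} = 1⊕1⊕1 = 1
p2 = XOR of data positions {3,6,7} = 1⊕0⊕1 = 0
p4 = XOR of data positions {5,6,7} = 1⊕0⊕1 = 0
Parity bits p1,p2,p4 = 100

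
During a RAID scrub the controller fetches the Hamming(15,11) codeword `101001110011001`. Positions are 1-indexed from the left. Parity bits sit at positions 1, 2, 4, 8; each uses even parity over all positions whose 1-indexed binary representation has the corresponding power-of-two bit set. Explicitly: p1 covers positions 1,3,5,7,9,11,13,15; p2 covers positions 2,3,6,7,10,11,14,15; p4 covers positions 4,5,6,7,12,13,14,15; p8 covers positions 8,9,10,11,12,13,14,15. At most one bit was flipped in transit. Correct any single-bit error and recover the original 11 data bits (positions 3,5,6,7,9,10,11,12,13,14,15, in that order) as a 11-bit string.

00110011001

s1: b1⊕b3⊕b5⊕b7⊕b9⊕b11⊕b13⊕b15 = 1⊕1⊕0⊕1⊕0⊕1⊕0⊕1 = 1
s2: b2⊕b3⊕b6⊕b7⊕b10⊕b11⊕b14⊕b15 = 0⊕1⊕1⊕1⊕0⊕1⊕0⊕1 = 1
s4: b4⊕b5⊕b6⊕b7⊕b12⊕b13⊕b14⊕b15 = 0⊕0⊕1⊕1⊕1⊕0⊕0⊕1 = 0
s8: b8⊕b9⊕b10⊕b11⊕b12⊕b13⊕b14⊕b15 = 1⊕0⊕0⊕1⊕1⊕0⊕0⊕1 = 0
Syndrome (s8...s1) = 0011 → position 3.
Flip bit 3: corrected codeword = 100001110011001
Data bits at positions 3,5,6,7,9,10,11,12,13,14,15: 00110011001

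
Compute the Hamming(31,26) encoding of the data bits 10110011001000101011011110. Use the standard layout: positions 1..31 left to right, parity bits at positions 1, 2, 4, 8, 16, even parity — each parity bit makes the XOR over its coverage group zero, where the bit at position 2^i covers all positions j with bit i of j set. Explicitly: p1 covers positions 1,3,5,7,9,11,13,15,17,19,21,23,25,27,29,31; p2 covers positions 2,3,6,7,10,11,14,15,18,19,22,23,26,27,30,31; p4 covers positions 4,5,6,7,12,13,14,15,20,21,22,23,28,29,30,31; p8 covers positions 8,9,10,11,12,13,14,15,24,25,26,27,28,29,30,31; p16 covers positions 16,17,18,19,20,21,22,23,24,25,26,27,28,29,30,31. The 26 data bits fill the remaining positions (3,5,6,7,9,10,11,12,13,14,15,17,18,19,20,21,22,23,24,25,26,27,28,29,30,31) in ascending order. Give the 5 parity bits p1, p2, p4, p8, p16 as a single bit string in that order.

10110

Place data bits at non-power-of-two positions: b3=1, b5=0, b6=1, b7=1, b9=0, b10=0, b11=1, b12=1, b13=0, b14=0, b15=1, b17=0, b18=0, b19=0, b20=1, b21=0, b22=1, b23=0, b24=1, b25=1, b26=0, b27=1, b28=1, b29=1, b30=1, b31=0.
p1 = XOR of data positions {3,5,7,9,11,13,15,17,19,21,23,25,27,29,31} = 1⊕0⊕1⊕0⊕1⊕0⊕1⊕0⊕0⊕0⊕0⊕1⊕1⊕1⊕0 = 1
p2 = XOR of data positions {3,6,7,10,11,14,15,18,19,22,23,26,27,30,31} = 1⊕1⊕1⊕0⊕1⊕0⊕1⊕0⊕0⊕1⊕0⊕0⊕1⊕1⊕0 = 0
p4 = XOR of data positions {5,6,7,12,13,14,15,20,21,22,23,28,29,30,31} = 0⊕1⊕1⊕1⊕0⊕0⊕1⊕1⊕0⊕1⊕0⊕1⊕1⊕1⊕0 = 1
p8 = XOR of data positions {9,10,11,12,13,14,15,24,25,26,27,28,29,30,31} = 0⊕0⊕1⊕1⊕0⊕0⊕1⊕1⊕1⊕0⊕1⊕1⊕1⊕1⊕0 = 1
p16 = XOR of data positions {17,18,19,20,21,22,23,24,25,26,27,28,29,30,31} = 0⊕0⊕0⊕1⊕0⊕1⊕0⊕1⊕1⊕0⊕1⊕1⊕1⊕1⊕0 = 0
Parity bits p1,p2,p4,p8,p16 = 10110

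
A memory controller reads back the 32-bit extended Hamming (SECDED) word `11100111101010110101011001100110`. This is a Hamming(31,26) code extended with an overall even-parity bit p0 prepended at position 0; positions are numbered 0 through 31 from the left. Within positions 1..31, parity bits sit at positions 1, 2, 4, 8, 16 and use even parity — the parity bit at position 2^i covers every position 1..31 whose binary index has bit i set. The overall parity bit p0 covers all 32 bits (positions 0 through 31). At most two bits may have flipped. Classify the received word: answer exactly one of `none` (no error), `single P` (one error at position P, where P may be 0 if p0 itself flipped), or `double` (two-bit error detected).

single 9

s1: b1⊕b3⊕b5⊕b7⊕b9⊕b11⊕b13⊕b15⊕b17⊕b19⊕b21⊕b23⊕b25⊕b27⊕b29⊕b31 = 1⊕0⊕1⊕1⊕0⊕0⊕0⊕1⊕1⊕1⊕1⊕0⊕1⊕0⊕1⊕0 = 1
s2: b2⊕b3⊕b6⊕b7⊕b10⊕b11⊕b14⊕b15⊕b18⊕b19⊕b22⊕b23⊕b26⊕b27⊕b30⊕b31 = 1⊕0⊕1⊕1⊕1⊕0⊕1⊕1⊕0⊕1⊕1⊕0⊕1⊕0⊕1⊕0 = 0
s4: b4⊕b5⊕b6⊕b7⊕b12⊕b13⊕b14⊕b15⊕b20⊕b21⊕b22⊕b23⊕b28⊕b29⊕b30⊕b31 = 0⊕1⊕1⊕1⊕1⊕0⊕1⊕1⊕0⊕1⊕1⊕0⊕0⊕1⊕1⊕0 = 0
s8: b8⊕b9⊕b10⊕b11⊕b12⊕b13⊕b14⊕b15⊕b24⊕b25⊕b26⊕b27⊕b28⊕b29⊕b30⊕b31 = 1⊕0⊕1⊕0⊕1⊕0⊕1⊕1⊕0⊕1⊕1⊕0⊕0⊕1⊕1⊕0 = 1
s16: b16⊕b17⊕b18⊕b19⊕b20⊕b21⊕b22⊕b23⊕b24⊕b25⊕b26⊕b27⊕b28⊕b29⊕b30⊕b31 = 0⊕1⊕0⊕1⊕0⊕1⊕1⊕0⊕0⊕1⊕1⊕0⊕0⊕1⊕1⊕0 = 0
Syndrome (s16...s1) = 01001 → position 9.
Overall parity (XOR of all 32 bits, including p0): 1⊕1⊕1⊕0⊕0⊕1⊕1⊕1⊕1⊕0⊕1⊕0⊕1⊕0⊕1⊕1⊕0⊕1⊕0⊕1⊕0⊕1⊕1⊕0⊕0⊕1⊕1⊕0⊕0⊕1⊕1⊕0 = 1
Overall=1, syndrome position=9 → single-bit error at position 9.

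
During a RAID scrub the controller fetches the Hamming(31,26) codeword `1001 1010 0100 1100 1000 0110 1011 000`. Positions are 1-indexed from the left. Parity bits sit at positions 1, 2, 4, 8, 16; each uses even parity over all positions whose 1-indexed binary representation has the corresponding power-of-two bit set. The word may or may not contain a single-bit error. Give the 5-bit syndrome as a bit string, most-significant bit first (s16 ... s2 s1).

s1: b1⊕b3⊕b5⊕b7⊕b9⊕b11⊕b13⊕b15⊕b17⊕b19⊕b21⊕b23⊕b25⊕b27⊕b29⊕b31 = 1⊕0⊕1⊕1⊕0⊕0⊕1⊕0⊕1⊕0⊕0⊕1⊕1⊕1⊕0⊕0 = 0
s2: b2⊕b3⊕b6⊕b7⊕b10⊕b11⊕b14⊕b15⊕b18⊕b19⊕b22⊕b23⊕b26⊕b27⊕b30⊕b31 = 0⊕0⊕0⊕1⊕1⊕0⊕1⊕0⊕0⊕0⊕1⊕1⊕0⊕1⊕0⊕0 = 0
s4: b4⊕b5⊕b6⊕b7⊕b12⊕b13⊕b14⊕b15⊕b20⊕b21⊕b22⊕b23⊕b28⊕b29⊕b30⊕b31 = 1⊕1⊕0⊕1⊕0⊕1⊕1⊕0⊕0⊕0⊕1⊕1⊕1⊕0⊕0⊕0 = 0
s8: b8⊕b9⊕b10⊕b11⊕b12⊕b13⊕b14⊕b15⊕b24⊕b25⊕b26⊕b27⊕b28⊕b29⊕b30⊕b31 = 0⊕0⊕1⊕0⊕0⊕1⊕1⊕0⊕0⊕1⊕0⊕1⊕1⊕0⊕0⊕0 = 0
s16: b16⊕b17⊕b18⊕b19⊕b20⊕b21⊕b22⊕b23⊕b24⊕b25⊕b26⊕b27⊕b28⊕b29⊕b30⊕b31 = 0⊕1⊕0⊕0⊕0⊕0⊕1⊕1⊕0⊕1⊕0⊕1⊕1⊕0⊕0⊕0 = 0
Syndrome (s16...s1) = 00000 → position 0 (no error).

00000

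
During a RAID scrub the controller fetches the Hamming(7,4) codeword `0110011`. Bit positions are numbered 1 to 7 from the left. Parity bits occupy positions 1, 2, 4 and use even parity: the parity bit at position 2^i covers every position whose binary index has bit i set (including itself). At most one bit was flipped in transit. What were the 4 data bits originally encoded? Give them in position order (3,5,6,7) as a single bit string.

1011

s1: b1⊕b3⊕b5⊕b7 = 0⊕1⊕0⊕1 = 0
s2: b2⊕b3⊕b6⊕b7 = 1⊕1⊕1⊕1 = 0
s4: b4⊕b5⊕b6⊕b7 = 0⊕0⊕1⊕1 = 0
Syndrome (s4...s1) = 000 → position 0 (no error).
No correction needed.
Data bits at positions 3,5,6,7: 1011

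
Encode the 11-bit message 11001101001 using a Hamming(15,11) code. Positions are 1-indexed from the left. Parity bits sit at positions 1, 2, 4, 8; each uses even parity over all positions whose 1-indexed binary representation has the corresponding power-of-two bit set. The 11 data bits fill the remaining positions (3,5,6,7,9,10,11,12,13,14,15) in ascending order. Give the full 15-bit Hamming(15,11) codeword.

011110001101001

Place data bits at non-power-of-two positions: b3=1, b5=1, b6=0, b7=0, b9=1, b10=1, b11=0, b12=1, b13=0, b14=0, b15=1.
p1 = XOR of data positions {3,5,7,9,11,13,15} = 1⊕1⊕0⊕1⊕0⊕0⊕1 = 0
p2 = XOR of data positions {3,6,7,10,11,14,15} = 1⊕0⊕0⊕1⊕0⊕0⊕1 = 1
p4 = XOR of data positions {5,6,7,12,13,14,15} = 1⊕0⊕0⊕1⊕0⊕0⊕1 = 1
p8 = XOR of data positions {9,10,11,12,13,14,15} = 1⊕1⊕0⊕1⊕0⊕0⊕1 = 0
Codeword b1..b15 = 011110001101001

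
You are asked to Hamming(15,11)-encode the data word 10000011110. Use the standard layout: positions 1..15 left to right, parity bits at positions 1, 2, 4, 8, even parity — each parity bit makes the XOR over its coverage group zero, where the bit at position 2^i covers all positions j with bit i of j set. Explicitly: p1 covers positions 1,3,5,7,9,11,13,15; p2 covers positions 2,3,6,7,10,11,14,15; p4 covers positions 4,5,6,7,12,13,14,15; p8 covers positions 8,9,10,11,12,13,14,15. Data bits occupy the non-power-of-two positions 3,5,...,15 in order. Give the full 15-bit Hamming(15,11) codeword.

Place data bits at non-power-of-two positions: b3=1, b5=0, b6=0, b7=0, b9=0, b10=0, b11=1, b12=1, b13=1, b14=1, b15=0.
p1 = XOR of data positions {3,5,7,9,11,13,15} = 1⊕0⊕0⊕0⊕1⊕1⊕0 = 1
p2 = XOR of data positions {3,6,7,10,11,14,15} = 1⊕0⊕0⊕0⊕1⊕1⊕0 = 1
p4 = XOR of data positions {5,6,7,12,13,14,15} = 0⊕0⊕0⊕1⊕1⊕1⊕0 = 1
p8 = XOR of data positions {9,10,11,12,13,14,15} = 0⊕0⊕1⊕1⊕1⊕1⊕0 = 0
Codeword b1..b15 = 111100000011110

111100000011110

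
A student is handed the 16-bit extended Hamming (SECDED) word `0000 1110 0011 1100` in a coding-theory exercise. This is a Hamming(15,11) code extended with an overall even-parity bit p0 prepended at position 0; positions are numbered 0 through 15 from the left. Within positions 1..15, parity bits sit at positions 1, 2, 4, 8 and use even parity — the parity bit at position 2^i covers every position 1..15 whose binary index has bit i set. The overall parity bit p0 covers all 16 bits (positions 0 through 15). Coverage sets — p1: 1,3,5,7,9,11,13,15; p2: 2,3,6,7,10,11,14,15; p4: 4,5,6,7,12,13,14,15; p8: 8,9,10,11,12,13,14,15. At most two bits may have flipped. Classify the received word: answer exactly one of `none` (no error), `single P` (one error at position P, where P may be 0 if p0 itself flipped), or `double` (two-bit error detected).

single 7

s1: b1⊕b3⊕b5⊕b7⊕b9⊕b11⊕b13⊕b15 = 0⊕0⊕1⊕0⊕0⊕1⊕1⊕0 = 1
s2: b2⊕b3⊕b6⊕b7⊕b10⊕b11⊕b14⊕b15 = 0⊕0⊕1⊕0⊕1⊕1⊕0⊕0 = 1
s4: b4⊕b5⊕b6⊕b7⊕b12⊕b13⊕b14⊕b15 = 1⊕1⊕1⊕0⊕1⊕1⊕0⊕0 = 1
s8: b8⊕b9⊕b10⊕b11⊕b12⊕b13⊕b14⊕b15 = 0⊕0⊕1⊕1⊕1⊕1⊕0⊕0 = 0
Syndrome (s8...s1) = 0111 → position 7.
Overall parity (XOR of all 16 bits, including p0): 0⊕0⊕0⊕0⊕1⊕1⊕1⊕0⊕0⊕0⊕1⊕1⊕1⊕1⊕0⊕0 = 1
Overall=1, syndrome position=7 → single-bit error at position 7.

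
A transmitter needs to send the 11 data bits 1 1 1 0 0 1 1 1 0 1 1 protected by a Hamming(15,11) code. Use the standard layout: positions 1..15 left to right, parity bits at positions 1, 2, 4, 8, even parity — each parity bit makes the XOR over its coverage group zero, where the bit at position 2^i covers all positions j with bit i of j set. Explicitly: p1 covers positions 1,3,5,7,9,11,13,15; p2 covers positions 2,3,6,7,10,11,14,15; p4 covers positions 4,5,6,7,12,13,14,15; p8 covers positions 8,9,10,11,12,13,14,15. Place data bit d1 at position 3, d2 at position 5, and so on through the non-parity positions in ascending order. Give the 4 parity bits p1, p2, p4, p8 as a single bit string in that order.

Place data bits at non-power-of-two positions: b3=1, b5=1, b6=1, b7=0, b9=0, b10=1, b11=1, b12=1, b13=0, b14=1, b15=1.
p1 = XOR of data positions {3,5,7,9,11,13,15} = 1⊕1⊕0⊕0⊕1⊕0⊕1 = 0
p2 = XOR of data positions {3,6,7,10,11,14,15} = 1⊕1⊕0⊕1⊕1⊕1⊕1 = 0
p4 = XOR of data positions {5,6,7,12,13,14,15} = 1⊕1⊕0⊕1⊕0⊕1⊕1 = 1
p8 = XOR of data positions {9,10,11,12,13,14,15} = 0⊕1⊕1⊕1⊕0⊕1⊕1 = 1
Parity bits p1,p2,p4,p8 = 0011

0011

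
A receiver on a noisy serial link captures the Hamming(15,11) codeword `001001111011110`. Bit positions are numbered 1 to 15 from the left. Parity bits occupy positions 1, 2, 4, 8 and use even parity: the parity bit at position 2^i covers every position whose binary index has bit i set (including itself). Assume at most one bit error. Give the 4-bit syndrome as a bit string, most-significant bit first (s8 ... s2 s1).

s1: b1⊕b3⊕b5⊕b7⊕b9⊕b11⊕b13⊕b15 = 0⊕1⊕0⊕1⊕1⊕1⊕1⊕0 = 1
s2: b2⊕b3⊕b6⊕b7⊕b10⊕b11⊕b14⊕b15 = 0⊕1⊕1⊕1⊕0⊕1⊕1⊕0 = 1
s4: b4⊕b5⊕b6⊕b7⊕b12⊕b13⊕b14⊕b15 = 0⊕0⊕1⊕1⊕1⊕1⊕1⊕0 = 1
s8: b8⊕b9⊕b10⊕b11⊕b12⊕b13⊕b14⊕b15 = 1⊕1⊕0⊕1⊕1⊕1⊕1⊕0 = 0
Syndrome (s8...s1) = 0111 → position 7.

0111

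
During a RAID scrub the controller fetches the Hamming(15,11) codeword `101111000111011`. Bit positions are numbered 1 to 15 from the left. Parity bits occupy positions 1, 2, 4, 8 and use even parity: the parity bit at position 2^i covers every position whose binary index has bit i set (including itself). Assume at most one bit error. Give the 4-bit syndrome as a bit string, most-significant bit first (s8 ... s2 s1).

1001

s1: b1⊕b3⊕b5⊕b7⊕b9⊕b11⊕b13⊕b15 = 1⊕1⊕1⊕0⊕0⊕1⊕0⊕1 = 1
s2: b2⊕b3⊕b6⊕b7⊕b10⊕b11⊕b14⊕b15 = 0⊕1⊕1⊕0⊕1⊕1⊕1⊕1 = 0
s4: b4⊕b5⊕b6⊕b7⊕b12⊕b13⊕b14⊕b15 = 1⊕1⊕1⊕0⊕1⊕0⊕1⊕1 = 0
s8: b8⊕b9⊕b10⊕b11⊕b12⊕b13⊕b14⊕b15 = 0⊕0⊕1⊕1⊕1⊕0⊕1⊕1 = 1
Syndrome (s8...s1) = 1001 → position 9.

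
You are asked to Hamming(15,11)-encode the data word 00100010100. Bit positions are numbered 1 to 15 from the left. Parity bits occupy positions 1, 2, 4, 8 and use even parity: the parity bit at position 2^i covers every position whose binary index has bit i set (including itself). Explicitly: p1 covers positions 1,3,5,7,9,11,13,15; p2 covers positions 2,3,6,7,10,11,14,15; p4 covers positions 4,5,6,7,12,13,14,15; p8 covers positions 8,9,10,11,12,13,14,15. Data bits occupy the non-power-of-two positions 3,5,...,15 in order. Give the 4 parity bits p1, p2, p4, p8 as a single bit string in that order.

0000

Place data bits at non-power-of-two positions: b3=0, b5=0, b6=1, b7=0, b9=0, b10=0, b11=1, b12=0, b13=1, b14=0, b15=0.
p1 = XOR of data positions {3,5,7,9,11,13,15} = 0⊕0⊕0⊕0⊕1⊕1⊕0 = 0
p2 = XOR of data positions {3,6,7,10,11,14,15} = 0⊕1⊕0⊕0⊕1⊕0⊕0 = 0
p4 = XOR of data positions {5,6,7,12,13,14,15} = 0⊕1⊕0⊕0⊕1⊕0⊕0 = 0
p8 = XOR of data positions {9,10,11,12,13,14,15} = 0⊕0⊕1⊕0⊕1⊕0⊕0 = 0
Parity bits p1,p2,p4,p8 = 0000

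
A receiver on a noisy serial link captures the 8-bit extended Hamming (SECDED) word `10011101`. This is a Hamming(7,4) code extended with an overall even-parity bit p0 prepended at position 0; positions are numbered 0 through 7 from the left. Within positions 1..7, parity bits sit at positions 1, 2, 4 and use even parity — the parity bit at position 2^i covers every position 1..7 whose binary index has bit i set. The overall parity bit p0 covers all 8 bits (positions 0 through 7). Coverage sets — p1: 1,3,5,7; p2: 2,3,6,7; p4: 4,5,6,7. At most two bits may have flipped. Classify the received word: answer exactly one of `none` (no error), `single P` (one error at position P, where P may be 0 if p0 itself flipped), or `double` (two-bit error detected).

s1: b1⊕b3⊕b5⊕b7 = 0⊕1⊕1⊕1 = 1
s2: b2⊕b3⊕b6⊕b7 = 0⊕1⊕0⊕1 = 0
s4: b4⊕b5⊕b6⊕b7 = 1⊕1⊕0⊕1 = 1
Syndrome (s4...s1) = 101 → position 5.
Overall parity (XOR of all 8 bits, including p0): 1⊕0⊕0⊕1⊕1⊕1⊕0⊕1 = 1
Overall=1, syndrome position=5 → single-bit error at position 5.

single 5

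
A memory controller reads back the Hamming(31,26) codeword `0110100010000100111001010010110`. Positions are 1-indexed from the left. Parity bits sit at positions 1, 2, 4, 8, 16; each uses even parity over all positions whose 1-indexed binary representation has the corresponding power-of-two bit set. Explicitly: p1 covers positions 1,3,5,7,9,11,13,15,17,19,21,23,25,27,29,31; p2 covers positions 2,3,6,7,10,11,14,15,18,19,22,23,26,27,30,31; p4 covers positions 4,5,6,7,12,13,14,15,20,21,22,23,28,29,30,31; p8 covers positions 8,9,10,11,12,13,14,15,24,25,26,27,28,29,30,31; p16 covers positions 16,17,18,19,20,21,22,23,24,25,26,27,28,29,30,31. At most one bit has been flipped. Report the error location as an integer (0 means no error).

s1: b1⊕b3⊕b5⊕b7⊕b9⊕b11⊕b13⊕b15⊕b17⊕b19⊕b21⊕b23⊕b25⊕b27⊕b29⊕b31 = 0⊕1⊕1⊕0⊕1⊕0⊕0⊕0⊕1⊕1⊕0⊕0⊕0⊕1⊕1⊕0 = 1
s2: b2⊕b3⊕b6⊕b7⊕b10⊕b11⊕b14⊕b15⊕b18⊕b19⊕b22⊕b23⊕b26⊕b27⊕b30⊕b31 = 1⊕1⊕0⊕0⊕0⊕0⊕1⊕0⊕1⊕1⊕1⊕0⊕0⊕1⊕1⊕0 = 0
s4: b4⊕b5⊕b6⊕b7⊕b12⊕b13⊕b14⊕b15⊕b20⊕b21⊕b22⊕b23⊕b28⊕b29⊕b30⊕b31 = 0⊕1⊕0⊕0⊕0⊕0⊕1⊕0⊕0⊕0⊕1⊕0⊕0⊕1⊕1⊕0 = 1
s8: b8⊕b9⊕b10⊕b11⊕b12⊕b13⊕b14⊕b15⊕b24⊕b25⊕b26⊕b27⊕b28⊕b29⊕b30⊕b31 = 0⊕1⊕0⊕0⊕0⊕0⊕1⊕0⊕1⊕0⊕0⊕1⊕0⊕1⊕1⊕0 = 0
s16: b16⊕b17⊕b18⊕b19⊕b20⊕b21⊕b22⊕b23⊕b24⊕b25⊕b26⊕b27⊕b28⊕b29⊕b30⊕b31 = 0⊕1⊕1⊕1⊕0⊕0⊕1⊕0⊕1⊕0⊕0⊕1⊕0⊕1⊕1⊕0 = 0
Syndrome (s16...s1) = 00101 → position 5.

5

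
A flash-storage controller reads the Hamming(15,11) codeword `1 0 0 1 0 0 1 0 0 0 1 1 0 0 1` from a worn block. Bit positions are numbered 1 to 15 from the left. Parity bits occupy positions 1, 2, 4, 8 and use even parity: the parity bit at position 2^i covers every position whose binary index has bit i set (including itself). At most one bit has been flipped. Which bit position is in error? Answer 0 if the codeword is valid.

10

s1: b1⊕b3⊕b5⊕b7⊕b9⊕b11⊕b13⊕b15 = 1⊕0⊕0⊕1⊕0⊕1⊕0⊕1 = 0
s2: b2⊕b3⊕b6⊕b7⊕b10⊕b11⊕b14⊕b15 = 0⊕0⊕0⊕1⊕0⊕1⊕0⊕1 = 1
s4: b4⊕b5⊕b6⊕b7⊕b12⊕b13⊕b14⊕b15 = 1⊕0⊕0⊕1⊕1⊕0⊕0⊕1 = 0
s8: b8⊕b9⊕b10⊕b11⊕b12⊕b13⊕b14⊕b15 = 0⊕0⊕0⊕1⊕1⊕0⊕0⊕1 = 1
Syndrome (s8...s1) = 1010 → position 10.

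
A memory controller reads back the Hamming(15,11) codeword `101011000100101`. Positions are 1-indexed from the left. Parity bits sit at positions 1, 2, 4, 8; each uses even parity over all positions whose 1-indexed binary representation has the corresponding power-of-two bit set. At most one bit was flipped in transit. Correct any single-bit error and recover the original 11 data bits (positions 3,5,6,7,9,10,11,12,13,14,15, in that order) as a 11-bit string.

11101100101

s1: b1⊕b3⊕b5⊕b7⊕b9⊕b11⊕b13⊕b15 = 1⊕1⊕1⊕0⊕0⊕0⊕1⊕1 = 1
s2: b2⊕b3⊕b6⊕b7⊕b10⊕b11⊕b14⊕b15 = 0⊕1⊕1⊕0⊕1⊕0⊕0⊕1 = 0
s4: b4⊕b5⊕b6⊕b7⊕b12⊕b13⊕b14⊕b15 = 0⊕1⊕1⊕0⊕0⊕1⊕0⊕1 = 0
s8: b8⊕b9⊕b10⊕b11⊕b12⊕b13⊕b14⊕b15 = 0⊕0⊕1⊕0⊕0⊕1⊕0⊕1 = 1
Syndrome (s8...s1) = 1001 → position 9.
Flip bit 9: corrected codeword = 101011001100101
Data bits at positions 3,5,6,7,9,10,11,12,13,14,15: 11101100101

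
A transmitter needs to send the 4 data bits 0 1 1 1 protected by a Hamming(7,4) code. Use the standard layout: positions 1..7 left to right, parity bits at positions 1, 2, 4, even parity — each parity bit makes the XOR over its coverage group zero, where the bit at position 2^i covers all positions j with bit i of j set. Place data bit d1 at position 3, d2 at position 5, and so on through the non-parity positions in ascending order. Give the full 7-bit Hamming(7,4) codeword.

0001111

Place data bits at non-power-of-two positions: b3=0, b5=1, b6=1, b7=1.
p1 = XOR of data positions {3,5,7} = 0⊕1⊕1 = 0
p2 = XOR of data positions {3,6,7} = 0⊕1⊕1 = 0
p4 = XOR of data positions {5,6,7} = 1⊕1⊕1 = 1
Codeword b1..b7 = 0001111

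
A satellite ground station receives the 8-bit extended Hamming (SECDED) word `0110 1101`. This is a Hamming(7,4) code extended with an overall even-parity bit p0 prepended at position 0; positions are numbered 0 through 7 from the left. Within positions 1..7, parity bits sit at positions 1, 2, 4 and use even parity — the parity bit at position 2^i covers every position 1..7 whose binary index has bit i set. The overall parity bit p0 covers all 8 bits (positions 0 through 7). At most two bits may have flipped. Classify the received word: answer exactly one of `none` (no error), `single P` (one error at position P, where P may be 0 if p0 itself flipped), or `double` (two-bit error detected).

single 5

s1: b1⊕b3⊕b5⊕b7 = 1⊕0⊕1⊕1 = 1
s2: b2⊕b3⊕b6⊕b7 = 1⊕0⊕0⊕1 = 0
s4: b4⊕b5⊕b6⊕b7 = 1⊕1⊕0⊕1 = 1
Syndrome (s4...s1) = 101 → position 5.
Overall parity (XOR of all 8 bits, including p0): 0⊕1⊕1⊕0⊕1⊕1⊕0⊕1 = 1
Overall=1, syndrome position=5 → single-bit error at position 5.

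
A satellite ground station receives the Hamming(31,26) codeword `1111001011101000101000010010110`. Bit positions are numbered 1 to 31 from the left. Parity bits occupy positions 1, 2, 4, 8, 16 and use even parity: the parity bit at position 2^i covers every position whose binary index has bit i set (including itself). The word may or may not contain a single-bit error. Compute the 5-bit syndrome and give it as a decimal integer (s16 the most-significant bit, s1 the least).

s1: b1⊕b3⊕b5⊕b7⊕b9⊕b11⊕b13⊕b15⊕b17⊕b19⊕b21⊕b23⊕b25⊕b27⊕b29⊕b31 = 1⊕1⊕0⊕1⊕1⊕1⊕1⊕0⊕1⊕1⊕0⊕0⊕0⊕1⊕1⊕0 = 0
s2: b2⊕b3⊕b6⊕b7⊕b10⊕b11⊕b14⊕b15⊕b18⊕b19⊕b22⊕b23⊕b26⊕b27⊕b30⊕b31 = 1⊕1⊕0⊕1⊕1⊕1⊕0⊕0⊕0⊕1⊕0⊕0⊕0⊕1⊕1⊕0 = 0
s4: b4⊕b5⊕b6⊕b7⊕b12⊕b13⊕b14⊕b15⊕b20⊕b21⊕b22⊕b23⊕b28⊕b29⊕b30⊕b31 = 1⊕0⊕0⊕1⊕0⊕1⊕0⊕0⊕0⊕0⊕0⊕0⊕0⊕1⊕1⊕0 = 1
s8: b8⊕b9⊕b10⊕b11⊕b12⊕b13⊕b14⊕b15⊕b24⊕b25⊕b26⊕b27⊕b28⊕b29⊕b30⊕b31 = 0⊕1⊕1⊕1⊕0⊕1⊕0⊕0⊕1⊕0⊕0⊕1⊕0⊕1⊕1⊕0 = 0
s16: b16⊕b17⊕b18⊕b19⊕b20⊕b21⊕b22⊕b23⊕b24⊕b25⊕b26⊕b27⊕b28⊕b29⊕b30⊕b31 = 0⊕1⊕0⊕1⊕0⊕0⊕0⊕0⊕1⊕0⊕0⊕1⊕0⊕1⊕1⊕0 = 0
Syndrome (s16...s1) = 00100 → position 4.

4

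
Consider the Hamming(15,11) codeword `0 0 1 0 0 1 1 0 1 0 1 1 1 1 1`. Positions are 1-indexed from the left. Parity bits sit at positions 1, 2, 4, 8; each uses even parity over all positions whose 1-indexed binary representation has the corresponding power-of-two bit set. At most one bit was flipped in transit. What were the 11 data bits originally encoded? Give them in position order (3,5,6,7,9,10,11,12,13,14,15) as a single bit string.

s1: b1⊕b3⊕b5⊕b7⊕b9⊕b11⊕b13⊕b15 = 0⊕1⊕0⊕1⊕1⊕1⊕1⊕1 = 0
s2: b2⊕b3⊕b6⊕b7⊕b10⊕b11⊕b14⊕b15 = 0⊕1⊕1⊕1⊕0⊕1⊕1⊕1 = 0
s4: b4⊕b5⊕b6⊕b7⊕b12⊕b13⊕b14⊕b15 = 0⊕0⊕1⊕1⊕1⊕1⊕1⊕1 = 0
s8: b8⊕b9⊕b10⊕b11⊕b12⊕b13⊕b14⊕b15 = 0⊕1⊕0⊕1⊕1⊕1⊕1⊕1 = 0
Syndrome (s8...s1) = 0000 → position 0 (no error).
No correction needed.
Data bits at positions 3,5,6,7,9,10,11,12,13,14,15: 10111011111

10111011111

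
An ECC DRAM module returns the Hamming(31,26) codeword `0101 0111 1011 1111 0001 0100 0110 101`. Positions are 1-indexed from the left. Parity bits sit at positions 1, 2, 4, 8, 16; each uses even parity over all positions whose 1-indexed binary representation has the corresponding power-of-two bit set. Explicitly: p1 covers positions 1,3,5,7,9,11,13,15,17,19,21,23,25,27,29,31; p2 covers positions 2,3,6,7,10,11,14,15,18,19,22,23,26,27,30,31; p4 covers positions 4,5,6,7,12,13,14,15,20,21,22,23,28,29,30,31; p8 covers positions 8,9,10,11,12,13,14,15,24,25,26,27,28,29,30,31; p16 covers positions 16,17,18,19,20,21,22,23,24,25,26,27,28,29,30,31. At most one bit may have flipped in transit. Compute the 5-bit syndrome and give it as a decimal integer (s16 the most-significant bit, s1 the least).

28

s1: b1⊕b3⊕b5⊕b7⊕b9⊕b11⊕b13⊕b15⊕b17⊕b19⊕b21⊕b23⊕b25⊕b27⊕b29⊕b31 = 0⊕0⊕0⊕1⊕1⊕1⊕1⊕1⊕0⊕0⊕0⊕0⊕0⊕1⊕1⊕1 = 0
s2: b2⊕b3⊕b6⊕b7⊕b10⊕b11⊕b14⊕b15⊕b18⊕b19⊕b22⊕b23⊕b26⊕b27⊕b30⊕b31 = 1⊕0⊕1⊕1⊕0⊕1⊕1⊕1⊕0⊕0⊕1⊕0⊕1⊕1⊕0⊕1 = 0
s4: b4⊕b5⊕b6⊕b7⊕b12⊕b13⊕b14⊕b15⊕b20⊕b21⊕b22⊕b23⊕b28⊕b29⊕b30⊕b31 = 1⊕0⊕1⊕1⊕1⊕1⊕1⊕1⊕1⊕0⊕1⊕0⊕0⊕1⊕0⊕1 = 1
s8: b8⊕b9⊕b10⊕b11⊕b12⊕b13⊕b14⊕b15⊕b24⊕b25⊕b26⊕b27⊕b28⊕b29⊕b30⊕b31 = 1⊕1⊕0⊕1⊕1⊕1⊕1⊕1⊕0⊕0⊕1⊕1⊕0⊕1⊕0⊕1 = 1
s16: b16⊕b17⊕b18⊕b19⊕b20⊕b21⊕b22⊕b23⊕b24⊕b25⊕b26⊕b27⊕b28⊕b29⊕b30⊕b31 = 1⊕0⊕0⊕0⊕1⊕0⊕1⊕0⊕0⊕0⊕1⊕1⊕0⊕1⊕0⊕1 = 1
Syndrome (s16...s1) = 11100 → position 28.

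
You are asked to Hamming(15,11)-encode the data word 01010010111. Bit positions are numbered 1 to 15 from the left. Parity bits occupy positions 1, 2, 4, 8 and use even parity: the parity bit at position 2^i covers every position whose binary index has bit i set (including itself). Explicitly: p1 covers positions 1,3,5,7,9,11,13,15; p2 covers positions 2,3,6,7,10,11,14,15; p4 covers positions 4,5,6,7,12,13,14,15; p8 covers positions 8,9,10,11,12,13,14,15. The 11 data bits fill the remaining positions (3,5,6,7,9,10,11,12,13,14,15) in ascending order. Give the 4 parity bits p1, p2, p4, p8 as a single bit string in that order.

1010

Place data bits at non-power-of-two positions: b3=0, b5=1, b6=0, b7=1, b9=0, b10=0, b11=1, b12=0, b13=1, b14=1, b15=1.
p1 = XOR of data positions {3,5,7,9,11,13,15} = 0⊕1⊕1⊕0⊕1⊕1⊕1 = 1
p2 = XOR of data positions {3,6,7,10,11,14,15} = 0⊕0⊕1⊕0⊕1⊕1⊕1 = 0
p4 = XOR of data positions {5,6,7,12,13,14,15} = 1⊕0⊕1⊕0⊕1⊕1⊕1 = 1
p8 = XOR of data positions {9,10,11,12,13,14,15} = 0⊕0⊕1⊕0⊕1⊕1⊕1 = 0
Parity bits p1,p2,p4,p8 = 1010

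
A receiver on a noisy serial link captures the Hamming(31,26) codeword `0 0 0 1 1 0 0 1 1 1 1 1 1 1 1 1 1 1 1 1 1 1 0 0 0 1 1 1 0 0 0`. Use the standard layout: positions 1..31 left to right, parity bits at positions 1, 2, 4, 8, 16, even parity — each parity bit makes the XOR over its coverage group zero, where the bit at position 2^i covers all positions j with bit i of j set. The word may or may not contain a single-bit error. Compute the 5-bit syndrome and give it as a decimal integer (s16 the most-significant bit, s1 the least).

11

s1: b1⊕b3⊕b5⊕b7⊕b9⊕b11⊕b13⊕b15⊕b17⊕b19⊕b21⊕b23⊕b25⊕b27⊕b29⊕b31 = 0⊕0⊕1⊕0⊕1⊕1⊕1⊕1⊕1⊕1⊕1⊕0⊕0⊕1⊕0⊕0 = 1
s2: b2⊕b3⊕b6⊕b7⊕b10⊕b11⊕b14⊕b15⊕b18⊕b19⊕b22⊕b23⊕b26⊕b27⊕b30⊕b31 = 0⊕0⊕0⊕0⊕1⊕1⊕1⊕1⊕1⊕1⊕1⊕0⊕1⊕1⊕0⊕0 = 1
s4: b4⊕b5⊕b6⊕b7⊕b12⊕b13⊕b14⊕b15⊕b20⊕b21⊕b22⊕b23⊕b28⊕b29⊕b30⊕b31 = 1⊕1⊕0⊕0⊕1⊕1⊕1⊕1⊕1⊕1⊕1⊕0⊕1⊕0⊕0⊕0 = 0
s8: b8⊕b9⊕b10⊕b11⊕b12⊕b13⊕b14⊕b15⊕b24⊕b25⊕b26⊕b27⊕b28⊕b29⊕b30⊕b31 = 1⊕1⊕1⊕1⊕1⊕1⊕1⊕1⊕0⊕0⊕1⊕1⊕1⊕0⊕0⊕0 = 1
s16: b16⊕b17⊕b18⊕b19⊕b20⊕b21⊕b22⊕b23⊕b24⊕b25⊕b26⊕b27⊕b28⊕b29⊕b30⊕b31 = 1⊕1⊕1⊕1⊕1⊕1⊕1⊕0⊕0⊕0⊕1⊕1⊕1⊕0⊕0⊕0 = 0
Syndrome (s16...s1) = 01011 → position 11.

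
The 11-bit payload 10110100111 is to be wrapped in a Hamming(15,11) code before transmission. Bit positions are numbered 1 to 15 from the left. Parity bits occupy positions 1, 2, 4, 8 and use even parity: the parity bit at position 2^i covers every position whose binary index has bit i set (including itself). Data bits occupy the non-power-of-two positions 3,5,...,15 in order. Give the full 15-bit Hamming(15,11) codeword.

001101100100111

Place data bits at non-power-of-two positions: b3=1, b5=0, b6=1, b7=1, b9=0, b10=1, b11=0, b12=0, b13=1, b14=1, b15=1.
p1 = XOR of data positions {3,5,7,9,11,13,15} = 1⊕0⊕1⊕0⊕0⊕1⊕1 = 0
p2 = XOR of data positions {3,6,7,10,11,14,15} = 1⊕1⊕1⊕1⊕0⊕1⊕1 = 0
p4 = XOR of data positions {5,6,7,12,13,14,15} = 0⊕1⊕1⊕0⊕1⊕1⊕1 = 1
p8 = XOR of data positions {9,10,11,12,13,14,15} = 0⊕1⊕0⊕0⊕1⊕1⊕1 = 0
Codeword b1..b15 = 001101100100111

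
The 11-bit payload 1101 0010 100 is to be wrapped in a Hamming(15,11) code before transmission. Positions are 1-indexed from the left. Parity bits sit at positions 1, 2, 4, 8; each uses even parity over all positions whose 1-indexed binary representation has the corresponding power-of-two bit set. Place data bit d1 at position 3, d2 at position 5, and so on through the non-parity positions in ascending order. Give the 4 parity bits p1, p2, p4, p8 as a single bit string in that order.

1110

Place data bits at non-power-of-two positions: b3=1, b5=1, b6=0, b7=1, b9=0, b10=0, b11=1, b12=0, b13=1, b14=0, b15=0.
p1 = XOR of data positions {3,5,7,9,11,13,15} = 1⊕1⊕1⊕0⊕1⊕1⊕0 = 1
p2 = XOR of data positions {3,6,7,10,11,14,15} = 1⊕0⊕1⊕0⊕1⊕0⊕0 = 1
p4 = XOR of data positions {5,6,7,12,13,14,15} = 1⊕0⊕1⊕0⊕1⊕0⊕0 = 1
p8 = XOR of data positions {9,10,11,12,13,14,15} = 0⊕0⊕1⊕0⊕1⊕0⊕0 = 0
Parity bits p1,p2,p4,p8 = 1110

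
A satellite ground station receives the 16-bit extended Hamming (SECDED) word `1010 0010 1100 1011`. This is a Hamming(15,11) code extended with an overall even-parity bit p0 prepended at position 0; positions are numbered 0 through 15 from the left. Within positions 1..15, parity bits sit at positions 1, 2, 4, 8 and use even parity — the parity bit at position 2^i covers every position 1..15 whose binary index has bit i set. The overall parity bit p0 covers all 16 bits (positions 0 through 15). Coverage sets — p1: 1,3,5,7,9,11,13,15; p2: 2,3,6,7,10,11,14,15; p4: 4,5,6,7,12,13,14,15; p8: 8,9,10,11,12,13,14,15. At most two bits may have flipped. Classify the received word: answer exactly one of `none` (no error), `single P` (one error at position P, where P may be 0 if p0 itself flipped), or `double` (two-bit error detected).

double

s1: b1⊕b3⊕b5⊕b7⊕b9⊕b11⊕b13⊕b15 = 0⊕0⊕0⊕0⊕1⊕0⊕0⊕1 = 0
s2: b2⊕b3⊕b6⊕b7⊕b10⊕b11⊕b14⊕b15 = 1⊕0⊕1⊕0⊕0⊕0⊕1⊕1 = 0
s4: b4⊕b5⊕b6⊕b7⊕b12⊕b13⊕b14⊕b15 = 0⊕0⊕1⊕0⊕1⊕0⊕1⊕1 = 0
s8: b8⊕b9⊕b10⊕b11⊕b12⊕b13⊕b14⊕b15 = 1⊕1⊕0⊕0⊕1⊕0⊕1⊕1 = 1
Syndrome (s8...s1) = 1000 → position 8.
Overall parity (XOR of all 16 bits, including p0): 1⊕0⊕1⊕0⊕0⊕0⊕1⊕0⊕1⊕1⊕0⊕0⊕1⊕0⊕1⊕1 = 0
Overall=0, syndrome position=8 → double-bit error detected (uncorrectable).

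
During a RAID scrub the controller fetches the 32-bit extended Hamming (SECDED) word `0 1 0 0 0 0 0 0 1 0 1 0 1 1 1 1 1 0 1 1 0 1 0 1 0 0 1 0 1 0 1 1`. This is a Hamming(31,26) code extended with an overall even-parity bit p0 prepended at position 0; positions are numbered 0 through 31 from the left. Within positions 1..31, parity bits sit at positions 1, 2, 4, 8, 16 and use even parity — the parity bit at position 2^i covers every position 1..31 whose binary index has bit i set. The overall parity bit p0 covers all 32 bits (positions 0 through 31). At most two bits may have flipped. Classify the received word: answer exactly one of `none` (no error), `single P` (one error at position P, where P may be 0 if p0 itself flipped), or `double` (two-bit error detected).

double

s1: b1⊕b3⊕b5⊕b7⊕b9⊕b11⊕b13⊕b15⊕b17⊕b19⊕b21⊕b23⊕b25⊕b27⊕b29⊕b31 = 1⊕0⊕0⊕0⊕0⊕0⊕1⊕1⊕0⊕1⊕1⊕1⊕0⊕0⊕0⊕1 = 1
s2: b2⊕b3⊕b6⊕b7⊕b10⊕b11⊕b14⊕b15⊕b18⊕b19⊕b22⊕b23⊕b26⊕b27⊕b30⊕b31 = 0⊕0⊕0⊕0⊕1⊕0⊕1⊕1⊕1⊕1⊕0⊕1⊕1⊕0⊕1⊕1 = 1
s4: b4⊕b5⊕b6⊕b7⊕b12⊕b13⊕b14⊕b15⊕b20⊕b21⊕b22⊕b23⊕b28⊕b29⊕b30⊕b31 = 0⊕0⊕0⊕0⊕1⊕1⊕1⊕1⊕0⊕1⊕0⊕1⊕1⊕0⊕1⊕1 = 1
s8: b8⊕b9⊕b10⊕b11⊕b12⊕b13⊕b14⊕b15⊕b24⊕b25⊕b26⊕b27⊕b28⊕b29⊕b30⊕b31 = 1⊕0⊕1⊕0⊕1⊕1⊕1⊕1⊕0⊕0⊕1⊕0⊕1⊕0⊕1⊕1 = 0
s16: b16⊕b17⊕b18⊕b19⊕b20⊕b21⊕b22⊕b23⊕b24⊕b25⊕b26⊕b27⊕b28⊕b29⊕b30⊕b31 = 1⊕0⊕1⊕1⊕0⊕1⊕0⊕1⊕0⊕0⊕1⊕0⊕1⊕0⊕1⊕1 = 1
Syndrome (s16...s1) = 10111 → position 23.
Overall parity (XOR of all 32 bits, including p0): 0⊕1⊕0⊕0⊕0⊕0⊕0⊕0⊕1⊕0⊕1⊕0⊕1⊕1⊕1⊕1⊕1⊕0⊕1⊕1⊕0⊕1⊕0⊕1⊕0⊕0⊕1⊕0⊕1⊕0⊕1⊕1 = 0
Overall=0, syndrome position=23 → double-bit error detected (uncorrectable).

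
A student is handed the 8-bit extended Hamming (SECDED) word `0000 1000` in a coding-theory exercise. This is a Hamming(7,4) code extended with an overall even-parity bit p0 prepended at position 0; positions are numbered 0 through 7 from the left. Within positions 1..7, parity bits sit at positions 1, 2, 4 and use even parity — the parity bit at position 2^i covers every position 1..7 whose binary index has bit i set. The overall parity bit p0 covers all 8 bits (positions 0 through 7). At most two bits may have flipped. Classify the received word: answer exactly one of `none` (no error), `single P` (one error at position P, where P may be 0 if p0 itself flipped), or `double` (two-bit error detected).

s1: b1⊕b3⊕b5⊕b7 = 0⊕0⊕0⊕0 = 0
s2: b2⊕b3⊕b6⊕b7 = 0⊕0⊕0⊕0 = 0
s4: b4⊕b5⊕b6⊕b7 = 1⊕0⊕0⊕0 = 1
Syndrome (s4...s1) = 100 → position 4.
Overall parity (XOR of all 8 bits, including p0): 0⊕0⊕0⊕0⊕1⊕0⊕0⊕0 = 1
Overall=1, syndrome position=4 → single-bit error at position 4.

single 4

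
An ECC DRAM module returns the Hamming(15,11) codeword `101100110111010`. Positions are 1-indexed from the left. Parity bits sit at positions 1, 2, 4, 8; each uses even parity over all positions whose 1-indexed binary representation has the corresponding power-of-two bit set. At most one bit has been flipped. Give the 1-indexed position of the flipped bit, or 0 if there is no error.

s1: b1⊕b3⊕b5⊕b7⊕b9⊕b11⊕b13⊕b15 = 1⊕1⊕0⊕1⊕0⊕1⊕0⊕0 = 0
s2: b2⊕b3⊕b6⊕b7⊕b10⊕b11⊕b14⊕b15 = 0⊕1⊕0⊕1⊕1⊕1⊕1⊕0 = 1
s4: b4⊕b5⊕b6⊕b7⊕b12⊕b13⊕b14⊕b15 = 1⊕0⊕0⊕1⊕1⊕0⊕1⊕0 = 0
s8: b8⊕b9⊕b10⊕b11⊕b12⊕b13⊕b14⊕b15 = 1⊕0⊕1⊕1⊕1⊕0⊕1⊕0 = 1
Syndrome (s8...s1) = 1010 → position 10.

10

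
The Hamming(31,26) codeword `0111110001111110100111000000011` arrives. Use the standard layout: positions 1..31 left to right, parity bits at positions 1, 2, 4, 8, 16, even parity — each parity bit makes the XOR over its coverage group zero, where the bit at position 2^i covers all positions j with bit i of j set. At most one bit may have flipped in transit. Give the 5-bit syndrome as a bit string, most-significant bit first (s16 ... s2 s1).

s1: b1⊕b3⊕b5⊕b7⊕b9⊕b11⊕b13⊕b15⊕b17⊕b19⊕b21⊕b23⊕b25⊕b27⊕b29⊕b31 = 0⊕1⊕1⊕0⊕0⊕1⊕1⊕1⊕1⊕0⊕1⊕0⊕0⊕0⊕0⊕1 = 0
s2: b2⊕b3⊕b6⊕b7⊕b10⊕b11⊕b14⊕b15⊕b18⊕b19⊕b22⊕b23⊕b26⊕b27⊕b30⊕b31 = 1⊕1⊕1⊕0⊕1⊕1⊕1⊕1⊕0⊕0⊕1⊕0⊕0⊕0⊕1⊕1 = 0
s4: b4⊕b5⊕b6⊕b7⊕b12⊕b13⊕b14⊕b15⊕b20⊕b21⊕b22⊕b23⊕b28⊕b29⊕b30⊕b31 = 1⊕1⊕1⊕0⊕1⊕1⊕1⊕1⊕1⊕1⊕1⊕0⊕0⊕0⊕1⊕1 = 0
s8: b8⊕b9⊕b10⊕b11⊕b12⊕b13⊕b14⊕b15⊕b24⊕b25⊕b26⊕b27⊕b28⊕b29⊕b30⊕b31 = 0⊕0⊕1⊕1⊕1⊕1⊕1⊕1⊕0⊕0⊕0⊕0⊕0⊕0⊕1⊕1 = 0
s16: b16⊕b17⊕b18⊕b19⊕b20⊕b21⊕b22⊕b23⊕b24⊕b25⊕b26⊕b27⊕b28⊕b29⊕b30⊕b31 = 0⊕1⊕0⊕0⊕1⊕1⊕1⊕0⊕0⊕0⊕0⊕0⊕0⊕0⊕1⊕1 = 0
Syndrome (s16...s1) = 00000 → position 0 (no error).

00000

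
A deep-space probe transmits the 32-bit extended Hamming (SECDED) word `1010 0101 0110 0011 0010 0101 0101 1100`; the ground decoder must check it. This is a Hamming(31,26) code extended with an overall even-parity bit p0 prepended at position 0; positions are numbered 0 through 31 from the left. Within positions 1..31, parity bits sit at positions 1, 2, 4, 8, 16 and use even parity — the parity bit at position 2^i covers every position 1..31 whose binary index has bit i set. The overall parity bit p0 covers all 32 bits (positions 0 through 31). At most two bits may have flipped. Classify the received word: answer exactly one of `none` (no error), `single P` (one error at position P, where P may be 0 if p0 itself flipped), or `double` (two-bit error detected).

single 17

s1: b1⊕b3⊕b5⊕b7⊕b9⊕b11⊕b13⊕b15⊕b17⊕b19⊕b21⊕b23⊕b25⊕b27⊕b29⊕b31 = 0⊕0⊕1⊕1⊕1⊕0⊕0⊕1⊕0⊕0⊕1⊕1⊕1⊕1⊕1⊕0 = 1
s2: b2⊕b3⊕b6⊕b7⊕b10⊕b11⊕b14⊕b15⊕b18⊕b19⊕b22⊕b23⊕b26⊕b27⊕b30⊕b31 = 1⊕0⊕0⊕1⊕1⊕0⊕1⊕1⊕1⊕0⊕0⊕1⊕0⊕1⊕0⊕0 = 0
s4: b4⊕b5⊕b6⊕b7⊕b12⊕b13⊕b14⊕b15⊕b20⊕b21⊕b22⊕b23⊕b28⊕b29⊕b30⊕b31 = 0⊕1⊕0⊕1⊕0⊕0⊕1⊕1⊕0⊕1⊕0⊕1⊕1⊕1⊕0⊕0 = 0
s8: b8⊕b9⊕b10⊕b11⊕b12⊕b13⊕b14⊕b15⊕b24⊕b25⊕b26⊕b27⊕b28⊕b29⊕b30⊕b31 = 0⊕1⊕1⊕0⊕0⊕0⊕1⊕1⊕0⊕1⊕0⊕1⊕1⊕1⊕0⊕0 = 0
s16: b16⊕b17⊕b18⊕b19⊕b20⊕b21⊕b22⊕b23⊕b24⊕b25⊕b26⊕b27⊕b28⊕b29⊕b30⊕b31 = 0⊕0⊕1⊕0⊕0⊕1⊕0⊕1⊕0⊕1⊕0⊕1⊕1⊕1⊕0⊕0 = 1
Syndrome (s16...s1) = 10001 → position 17.
Overall parity (XOR of all 32 bits, including p0): 1⊕0⊕1⊕0⊕0⊕1⊕0⊕1⊕0⊕1⊕1⊕0⊕0⊕0⊕1⊕1⊕0⊕0⊕1⊕0⊕0⊕1⊕0⊕1⊕0⊕1⊕0⊕1⊕1⊕1⊕0⊕0 = 1
Overall=1, syndrome position=17 → single-bit error at position 17.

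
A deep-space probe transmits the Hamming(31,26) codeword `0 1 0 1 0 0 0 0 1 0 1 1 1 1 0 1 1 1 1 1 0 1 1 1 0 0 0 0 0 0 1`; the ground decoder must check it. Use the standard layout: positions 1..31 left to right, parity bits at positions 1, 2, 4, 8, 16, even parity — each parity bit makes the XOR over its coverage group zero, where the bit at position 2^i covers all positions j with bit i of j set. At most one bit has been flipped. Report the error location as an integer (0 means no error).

25

s1: b1⊕b3⊕b5⊕b7⊕b9⊕b11⊕b13⊕b15⊕b17⊕b19⊕b21⊕b23⊕b25⊕b27⊕b29⊕b31 = 0⊕0⊕0⊕0⊕1⊕1⊕1⊕0⊕1⊕1⊕0⊕1⊕0⊕0⊕0⊕1 = 1
s2: b2⊕b3⊕b6⊕b7⊕b10⊕b11⊕b14⊕b15⊕b18⊕b19⊕b22⊕b23⊕b26⊕b27⊕b30⊕b31 = 1⊕0⊕0⊕0⊕0⊕1⊕1⊕0⊕1⊕1⊕1⊕1⊕0⊕0⊕0⊕1 = 0
s4: b4⊕b5⊕b6⊕b7⊕b12⊕b13⊕b14⊕b15⊕b20⊕b21⊕b22⊕b23⊕b28⊕b29⊕b30⊕b31 = 1⊕0⊕0⊕0⊕1⊕1⊕1⊕0⊕1⊕0⊕1⊕1⊕0⊕0⊕0⊕1 = 0
s8: b8⊕b9⊕b10⊕b11⊕b12⊕b13⊕b14⊕b15⊕b24⊕b25⊕b26⊕b27⊕b28⊕b29⊕b30⊕b31 = 0⊕1⊕0⊕1⊕1⊕1⊕1⊕0⊕1⊕0⊕0⊕0⊕0⊕0⊕0⊕1 = 1
s16: b16⊕b17⊕b18⊕b19⊕b20⊕b21⊕b22⊕b23⊕b24⊕b25⊕b26⊕b27⊕b28⊕b29⊕b30⊕b31 = 1⊕1⊕1⊕1⊕1⊕0⊕1⊕1⊕1⊕0⊕0⊕0⊕0⊕0⊕0⊕1 = 1
Syndrome (s16...s1) = 11001 → position 25.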